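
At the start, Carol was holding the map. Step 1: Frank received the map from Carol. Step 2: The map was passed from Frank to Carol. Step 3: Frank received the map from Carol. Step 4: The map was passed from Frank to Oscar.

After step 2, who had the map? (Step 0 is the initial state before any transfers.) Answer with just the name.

Answer: Carol

Derivation:
Tracking the map holder through step 2:
After step 0 (start): Carol
After step 1: Frank
After step 2: Carol

At step 2, the holder is Carol.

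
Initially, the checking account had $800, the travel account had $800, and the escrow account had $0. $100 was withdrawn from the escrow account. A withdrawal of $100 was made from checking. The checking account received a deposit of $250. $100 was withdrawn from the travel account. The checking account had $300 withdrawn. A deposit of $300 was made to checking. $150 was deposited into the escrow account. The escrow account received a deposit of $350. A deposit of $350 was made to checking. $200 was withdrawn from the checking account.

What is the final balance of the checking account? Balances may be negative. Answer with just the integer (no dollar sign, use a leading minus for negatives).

Tracking account balances step by step:
Start: checking=800, travel=800, escrow=0
Event 1 (withdraw 100 from escrow): escrow: 0 - 100 = -100. Balances: checking=800, travel=800, escrow=-100
Event 2 (withdraw 100 from checking): checking: 800 - 100 = 700. Balances: checking=700, travel=800, escrow=-100
Event 3 (deposit 250 to checking): checking: 700 + 250 = 950. Balances: checking=950, travel=800, escrow=-100
Event 4 (withdraw 100 from travel): travel: 800 - 100 = 700. Balances: checking=950, travel=700, escrow=-100
Event 5 (withdraw 300 from checking): checking: 950 - 300 = 650. Balances: checking=650, travel=700, escrow=-100
Event 6 (deposit 300 to checking): checking: 650 + 300 = 950. Balances: checking=950, travel=700, escrow=-100
Event 7 (deposit 150 to escrow): escrow: -100 + 150 = 50. Balances: checking=950, travel=700, escrow=50
Event 8 (deposit 350 to escrow): escrow: 50 + 350 = 400. Balances: checking=950, travel=700, escrow=400
Event 9 (deposit 350 to checking): checking: 950 + 350 = 1300. Balances: checking=1300, travel=700, escrow=400
Event 10 (withdraw 200 from checking): checking: 1300 - 200 = 1100. Balances: checking=1100, travel=700, escrow=400

Final balance of checking: 1100

Answer: 1100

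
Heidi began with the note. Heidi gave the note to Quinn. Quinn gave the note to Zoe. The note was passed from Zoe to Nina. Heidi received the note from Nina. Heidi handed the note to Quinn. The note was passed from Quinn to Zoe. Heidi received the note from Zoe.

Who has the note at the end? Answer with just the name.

Tracking the note through each event:
Start: Heidi has the note.
After event 1: Quinn has the note.
After event 2: Zoe has the note.
After event 3: Nina has the note.
After event 4: Heidi has the note.
After event 5: Quinn has the note.
After event 6: Zoe has the note.
After event 7: Heidi has the note.

Answer: Heidi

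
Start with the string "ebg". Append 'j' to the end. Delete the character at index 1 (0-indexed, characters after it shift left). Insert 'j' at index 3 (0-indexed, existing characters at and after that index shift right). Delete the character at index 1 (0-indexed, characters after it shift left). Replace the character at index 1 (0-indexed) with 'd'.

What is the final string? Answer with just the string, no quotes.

Answer: edj

Derivation:
Applying each edit step by step:
Start: "ebg"
Op 1 (append 'j'): "ebg" -> "ebgj"
Op 2 (delete idx 1 = 'b'): "ebgj" -> "egj"
Op 3 (insert 'j' at idx 3): "egj" -> "egjj"
Op 4 (delete idx 1 = 'g'): "egjj" -> "ejj"
Op 5 (replace idx 1: 'j' -> 'd'): "ejj" -> "edj"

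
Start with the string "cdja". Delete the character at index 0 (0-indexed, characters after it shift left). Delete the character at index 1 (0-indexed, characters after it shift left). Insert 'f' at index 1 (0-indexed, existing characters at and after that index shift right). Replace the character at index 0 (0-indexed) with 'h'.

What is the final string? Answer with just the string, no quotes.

Answer: hfa

Derivation:
Applying each edit step by step:
Start: "cdja"
Op 1 (delete idx 0 = 'c'): "cdja" -> "dja"
Op 2 (delete idx 1 = 'j'): "dja" -> "da"
Op 3 (insert 'f' at idx 1): "da" -> "dfa"
Op 4 (replace idx 0: 'd' -> 'h'): "dfa" -> "hfa"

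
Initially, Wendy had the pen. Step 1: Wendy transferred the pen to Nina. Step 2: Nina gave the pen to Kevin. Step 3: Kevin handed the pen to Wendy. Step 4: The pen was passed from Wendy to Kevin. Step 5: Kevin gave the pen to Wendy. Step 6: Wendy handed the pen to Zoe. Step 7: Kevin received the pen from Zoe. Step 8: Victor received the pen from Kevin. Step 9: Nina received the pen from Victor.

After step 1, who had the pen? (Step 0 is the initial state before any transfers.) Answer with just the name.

Tracking the pen holder through step 1:
After step 0 (start): Wendy
After step 1: Nina

At step 1, the holder is Nina.

Answer: Nina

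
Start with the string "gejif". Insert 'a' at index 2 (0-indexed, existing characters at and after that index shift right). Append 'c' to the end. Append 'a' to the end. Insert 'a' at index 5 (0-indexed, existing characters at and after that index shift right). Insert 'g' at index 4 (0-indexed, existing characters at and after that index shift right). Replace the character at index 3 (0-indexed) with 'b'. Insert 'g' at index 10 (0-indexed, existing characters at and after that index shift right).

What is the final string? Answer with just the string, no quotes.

Applying each edit step by step:
Start: "gejif"
Op 1 (insert 'a' at idx 2): "gejif" -> "geajif"
Op 2 (append 'c'): "geajif" -> "geajifc"
Op 3 (append 'a'): "geajifc" -> "geajifca"
Op 4 (insert 'a' at idx 5): "geajifca" -> "geajiafca"
Op 5 (insert 'g' at idx 4): "geajiafca" -> "geajgiafca"
Op 6 (replace idx 3: 'j' -> 'b'): "geajgiafca" -> "geabgiafca"
Op 7 (insert 'g' at idx 10): "geabgiafca" -> "geabgiafcag"

Answer: geabgiafcag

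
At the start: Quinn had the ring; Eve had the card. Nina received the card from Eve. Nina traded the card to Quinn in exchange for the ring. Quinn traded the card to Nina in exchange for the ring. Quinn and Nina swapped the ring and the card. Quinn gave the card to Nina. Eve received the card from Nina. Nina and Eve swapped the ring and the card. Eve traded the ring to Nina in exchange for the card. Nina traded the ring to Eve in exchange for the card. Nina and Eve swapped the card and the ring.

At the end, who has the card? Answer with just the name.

Tracking all object holders:
Start: ring:Quinn, card:Eve
Event 1 (give card: Eve -> Nina). State: ring:Quinn, card:Nina
Event 2 (swap card<->ring: now card:Quinn, ring:Nina). State: ring:Nina, card:Quinn
Event 3 (swap card<->ring: now card:Nina, ring:Quinn). State: ring:Quinn, card:Nina
Event 4 (swap ring<->card: now ring:Nina, card:Quinn). State: ring:Nina, card:Quinn
Event 5 (give card: Quinn -> Nina). State: ring:Nina, card:Nina
Event 6 (give card: Nina -> Eve). State: ring:Nina, card:Eve
Event 7 (swap ring<->card: now ring:Eve, card:Nina). State: ring:Eve, card:Nina
Event 8 (swap ring<->card: now ring:Nina, card:Eve). State: ring:Nina, card:Eve
Event 9 (swap ring<->card: now ring:Eve, card:Nina). State: ring:Eve, card:Nina
Event 10 (swap card<->ring: now card:Eve, ring:Nina). State: ring:Nina, card:Eve

Final state: ring:Nina, card:Eve
The card is held by Eve.

Answer: Eve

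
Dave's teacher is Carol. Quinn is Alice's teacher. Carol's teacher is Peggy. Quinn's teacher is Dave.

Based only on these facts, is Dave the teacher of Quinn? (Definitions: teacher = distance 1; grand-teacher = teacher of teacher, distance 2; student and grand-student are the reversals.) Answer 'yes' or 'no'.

Answer: yes

Derivation:
Reconstructing the teacher chain from the given facts:
  Peggy -> Carol -> Dave -> Quinn -> Alice
(each arrow means 'teacher of the next')
Positions in the chain (0 = top):
  position of Peggy: 0
  position of Carol: 1
  position of Dave: 2
  position of Quinn: 3
  position of Alice: 4

Dave is at position 2, Quinn is at position 3; signed distance (j - i) = 1.
'teacher' requires j - i = 1. Actual distance is 1, so the relation HOLDS.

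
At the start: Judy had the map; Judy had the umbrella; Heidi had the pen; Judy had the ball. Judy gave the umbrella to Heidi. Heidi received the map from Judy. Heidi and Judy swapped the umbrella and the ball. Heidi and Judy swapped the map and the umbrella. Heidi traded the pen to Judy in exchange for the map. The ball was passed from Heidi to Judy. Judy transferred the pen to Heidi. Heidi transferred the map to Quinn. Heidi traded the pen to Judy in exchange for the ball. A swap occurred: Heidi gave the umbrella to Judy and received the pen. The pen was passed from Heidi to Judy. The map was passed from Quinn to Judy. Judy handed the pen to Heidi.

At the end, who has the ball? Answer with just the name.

Answer: Heidi

Derivation:
Tracking all object holders:
Start: map:Judy, umbrella:Judy, pen:Heidi, ball:Judy
Event 1 (give umbrella: Judy -> Heidi). State: map:Judy, umbrella:Heidi, pen:Heidi, ball:Judy
Event 2 (give map: Judy -> Heidi). State: map:Heidi, umbrella:Heidi, pen:Heidi, ball:Judy
Event 3 (swap umbrella<->ball: now umbrella:Judy, ball:Heidi). State: map:Heidi, umbrella:Judy, pen:Heidi, ball:Heidi
Event 4 (swap map<->umbrella: now map:Judy, umbrella:Heidi). State: map:Judy, umbrella:Heidi, pen:Heidi, ball:Heidi
Event 5 (swap pen<->map: now pen:Judy, map:Heidi). State: map:Heidi, umbrella:Heidi, pen:Judy, ball:Heidi
Event 6 (give ball: Heidi -> Judy). State: map:Heidi, umbrella:Heidi, pen:Judy, ball:Judy
Event 7 (give pen: Judy -> Heidi). State: map:Heidi, umbrella:Heidi, pen:Heidi, ball:Judy
Event 8 (give map: Heidi -> Quinn). State: map:Quinn, umbrella:Heidi, pen:Heidi, ball:Judy
Event 9 (swap pen<->ball: now pen:Judy, ball:Heidi). State: map:Quinn, umbrella:Heidi, pen:Judy, ball:Heidi
Event 10 (swap umbrella<->pen: now umbrella:Judy, pen:Heidi). State: map:Quinn, umbrella:Judy, pen:Heidi, ball:Heidi
Event 11 (give pen: Heidi -> Judy). State: map:Quinn, umbrella:Judy, pen:Judy, ball:Heidi
Event 12 (give map: Quinn -> Judy). State: map:Judy, umbrella:Judy, pen:Judy, ball:Heidi
Event 13 (give pen: Judy -> Heidi). State: map:Judy, umbrella:Judy, pen:Heidi, ball:Heidi

Final state: map:Judy, umbrella:Judy, pen:Heidi, ball:Heidi
The ball is held by Heidi.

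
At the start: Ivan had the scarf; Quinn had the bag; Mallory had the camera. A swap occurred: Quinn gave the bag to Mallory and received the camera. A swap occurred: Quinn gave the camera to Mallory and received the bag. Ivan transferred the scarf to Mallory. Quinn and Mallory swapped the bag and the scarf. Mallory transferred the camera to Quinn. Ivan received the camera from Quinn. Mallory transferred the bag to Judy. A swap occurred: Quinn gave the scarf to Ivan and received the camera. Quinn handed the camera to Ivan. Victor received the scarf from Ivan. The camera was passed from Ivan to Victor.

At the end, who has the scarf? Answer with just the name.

Answer: Victor

Derivation:
Tracking all object holders:
Start: scarf:Ivan, bag:Quinn, camera:Mallory
Event 1 (swap bag<->camera: now bag:Mallory, camera:Quinn). State: scarf:Ivan, bag:Mallory, camera:Quinn
Event 2 (swap camera<->bag: now camera:Mallory, bag:Quinn). State: scarf:Ivan, bag:Quinn, camera:Mallory
Event 3 (give scarf: Ivan -> Mallory). State: scarf:Mallory, bag:Quinn, camera:Mallory
Event 4 (swap bag<->scarf: now bag:Mallory, scarf:Quinn). State: scarf:Quinn, bag:Mallory, camera:Mallory
Event 5 (give camera: Mallory -> Quinn). State: scarf:Quinn, bag:Mallory, camera:Quinn
Event 6 (give camera: Quinn -> Ivan). State: scarf:Quinn, bag:Mallory, camera:Ivan
Event 7 (give bag: Mallory -> Judy). State: scarf:Quinn, bag:Judy, camera:Ivan
Event 8 (swap scarf<->camera: now scarf:Ivan, camera:Quinn). State: scarf:Ivan, bag:Judy, camera:Quinn
Event 9 (give camera: Quinn -> Ivan). State: scarf:Ivan, bag:Judy, camera:Ivan
Event 10 (give scarf: Ivan -> Victor). State: scarf:Victor, bag:Judy, camera:Ivan
Event 11 (give camera: Ivan -> Victor). State: scarf:Victor, bag:Judy, camera:Victor

Final state: scarf:Victor, bag:Judy, camera:Victor
The scarf is held by Victor.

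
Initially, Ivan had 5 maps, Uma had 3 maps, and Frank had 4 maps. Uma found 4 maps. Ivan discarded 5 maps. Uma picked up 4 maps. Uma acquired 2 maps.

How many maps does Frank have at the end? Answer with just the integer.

Tracking counts step by step:
Start: Ivan=5, Uma=3, Frank=4
Event 1 (Uma +4): Uma: 3 -> 7. State: Ivan=5, Uma=7, Frank=4
Event 2 (Ivan -5): Ivan: 5 -> 0. State: Ivan=0, Uma=7, Frank=4
Event 3 (Uma +4): Uma: 7 -> 11. State: Ivan=0, Uma=11, Frank=4
Event 4 (Uma +2): Uma: 11 -> 13. State: Ivan=0, Uma=13, Frank=4

Frank's final count: 4

Answer: 4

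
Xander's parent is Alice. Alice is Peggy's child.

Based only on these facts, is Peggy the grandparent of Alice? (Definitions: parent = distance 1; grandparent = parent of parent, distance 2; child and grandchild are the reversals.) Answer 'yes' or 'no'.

Reconstructing the parent chain from the given facts:
  Peggy -> Alice -> Xander
(each arrow means 'parent of the next')
Positions in the chain (0 = top):
  position of Peggy: 0
  position of Alice: 1
  position of Xander: 2

Peggy is at position 0, Alice is at position 1; signed distance (j - i) = 1.
'grandparent' requires j - i = 2. Actual distance is 1, so the relation does NOT hold.

Answer: no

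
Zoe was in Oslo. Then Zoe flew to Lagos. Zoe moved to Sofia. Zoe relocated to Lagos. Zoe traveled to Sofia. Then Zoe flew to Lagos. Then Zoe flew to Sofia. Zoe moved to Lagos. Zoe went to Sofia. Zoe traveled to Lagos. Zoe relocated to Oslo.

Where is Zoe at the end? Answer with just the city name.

Tracking Zoe's location:
Start: Zoe is in Oslo.
After move 1: Oslo -> Lagos. Zoe is in Lagos.
After move 2: Lagos -> Sofia. Zoe is in Sofia.
After move 3: Sofia -> Lagos. Zoe is in Lagos.
After move 4: Lagos -> Sofia. Zoe is in Sofia.
After move 5: Sofia -> Lagos. Zoe is in Lagos.
After move 6: Lagos -> Sofia. Zoe is in Sofia.
After move 7: Sofia -> Lagos. Zoe is in Lagos.
After move 8: Lagos -> Sofia. Zoe is in Sofia.
After move 9: Sofia -> Lagos. Zoe is in Lagos.
After move 10: Lagos -> Oslo. Zoe is in Oslo.

Answer: Oslo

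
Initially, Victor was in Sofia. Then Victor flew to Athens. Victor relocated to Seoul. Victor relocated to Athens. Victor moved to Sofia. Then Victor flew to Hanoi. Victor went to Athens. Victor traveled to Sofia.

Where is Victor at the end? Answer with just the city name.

Answer: Sofia

Derivation:
Tracking Victor's location:
Start: Victor is in Sofia.
After move 1: Sofia -> Athens. Victor is in Athens.
After move 2: Athens -> Seoul. Victor is in Seoul.
After move 3: Seoul -> Athens. Victor is in Athens.
After move 4: Athens -> Sofia. Victor is in Sofia.
After move 5: Sofia -> Hanoi. Victor is in Hanoi.
After move 6: Hanoi -> Athens. Victor is in Athens.
After move 7: Athens -> Sofia. Victor is in Sofia.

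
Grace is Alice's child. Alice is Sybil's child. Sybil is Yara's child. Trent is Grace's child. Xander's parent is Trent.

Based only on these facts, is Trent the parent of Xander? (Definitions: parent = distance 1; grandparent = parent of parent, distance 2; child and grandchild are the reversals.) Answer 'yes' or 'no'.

Reconstructing the parent chain from the given facts:
  Yara -> Sybil -> Alice -> Grace -> Trent -> Xander
(each arrow means 'parent of the next')
Positions in the chain (0 = top):
  position of Yara: 0
  position of Sybil: 1
  position of Alice: 2
  position of Grace: 3
  position of Trent: 4
  position of Xander: 5

Trent is at position 4, Xander is at position 5; signed distance (j - i) = 1.
'parent' requires j - i = 1. Actual distance is 1, so the relation HOLDS.

Answer: yes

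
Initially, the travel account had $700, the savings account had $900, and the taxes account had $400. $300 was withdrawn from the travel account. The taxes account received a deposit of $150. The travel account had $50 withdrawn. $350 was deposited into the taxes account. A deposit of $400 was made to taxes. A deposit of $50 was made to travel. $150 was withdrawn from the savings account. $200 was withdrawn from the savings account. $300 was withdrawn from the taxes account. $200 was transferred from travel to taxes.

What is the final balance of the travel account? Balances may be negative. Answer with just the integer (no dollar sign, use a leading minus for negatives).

Tracking account balances step by step:
Start: travel=700, savings=900, taxes=400
Event 1 (withdraw 300 from travel): travel: 700 - 300 = 400. Balances: travel=400, savings=900, taxes=400
Event 2 (deposit 150 to taxes): taxes: 400 + 150 = 550. Balances: travel=400, savings=900, taxes=550
Event 3 (withdraw 50 from travel): travel: 400 - 50 = 350. Balances: travel=350, savings=900, taxes=550
Event 4 (deposit 350 to taxes): taxes: 550 + 350 = 900. Balances: travel=350, savings=900, taxes=900
Event 5 (deposit 400 to taxes): taxes: 900 + 400 = 1300. Balances: travel=350, savings=900, taxes=1300
Event 6 (deposit 50 to travel): travel: 350 + 50 = 400. Balances: travel=400, savings=900, taxes=1300
Event 7 (withdraw 150 from savings): savings: 900 - 150 = 750. Balances: travel=400, savings=750, taxes=1300
Event 8 (withdraw 200 from savings): savings: 750 - 200 = 550. Balances: travel=400, savings=550, taxes=1300
Event 9 (withdraw 300 from taxes): taxes: 1300 - 300 = 1000. Balances: travel=400, savings=550, taxes=1000
Event 10 (transfer 200 travel -> taxes): travel: 400 - 200 = 200, taxes: 1000 + 200 = 1200. Balances: travel=200, savings=550, taxes=1200

Final balance of travel: 200

Answer: 200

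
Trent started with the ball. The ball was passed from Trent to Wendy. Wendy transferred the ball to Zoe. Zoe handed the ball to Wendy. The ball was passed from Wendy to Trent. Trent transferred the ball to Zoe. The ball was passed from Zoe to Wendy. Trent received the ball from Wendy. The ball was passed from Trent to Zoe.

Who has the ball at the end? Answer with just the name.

Answer: Zoe

Derivation:
Tracking the ball through each event:
Start: Trent has the ball.
After event 1: Wendy has the ball.
After event 2: Zoe has the ball.
After event 3: Wendy has the ball.
After event 4: Trent has the ball.
After event 5: Zoe has the ball.
After event 6: Wendy has the ball.
After event 7: Trent has the ball.
After event 8: Zoe has the ball.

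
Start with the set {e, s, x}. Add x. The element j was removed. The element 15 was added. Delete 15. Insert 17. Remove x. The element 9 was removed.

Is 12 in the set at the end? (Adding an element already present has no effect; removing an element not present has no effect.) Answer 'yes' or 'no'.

Tracking the set through each operation:
Start: {e, s, x}
Event 1 (add x): already present, no change. Set: {e, s, x}
Event 2 (remove j): not present, no change. Set: {e, s, x}
Event 3 (add 15): added. Set: {15, e, s, x}
Event 4 (remove 15): removed. Set: {e, s, x}
Event 5 (add 17): added. Set: {17, e, s, x}
Event 6 (remove x): removed. Set: {17, e, s}
Event 7 (remove 9): not present, no change. Set: {17, e, s}

Final set: {17, e, s} (size 3)
12 is NOT in the final set.

Answer: no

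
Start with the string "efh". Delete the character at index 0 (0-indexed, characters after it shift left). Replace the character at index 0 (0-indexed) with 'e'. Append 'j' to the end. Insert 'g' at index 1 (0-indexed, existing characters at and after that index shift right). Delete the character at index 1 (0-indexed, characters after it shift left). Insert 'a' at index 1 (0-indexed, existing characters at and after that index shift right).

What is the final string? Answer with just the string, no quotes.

Answer: eahj

Derivation:
Applying each edit step by step:
Start: "efh"
Op 1 (delete idx 0 = 'e'): "efh" -> "fh"
Op 2 (replace idx 0: 'f' -> 'e'): "fh" -> "eh"
Op 3 (append 'j'): "eh" -> "ehj"
Op 4 (insert 'g' at idx 1): "ehj" -> "eghj"
Op 5 (delete idx 1 = 'g'): "eghj" -> "ehj"
Op 6 (insert 'a' at idx 1): "ehj" -> "eahj"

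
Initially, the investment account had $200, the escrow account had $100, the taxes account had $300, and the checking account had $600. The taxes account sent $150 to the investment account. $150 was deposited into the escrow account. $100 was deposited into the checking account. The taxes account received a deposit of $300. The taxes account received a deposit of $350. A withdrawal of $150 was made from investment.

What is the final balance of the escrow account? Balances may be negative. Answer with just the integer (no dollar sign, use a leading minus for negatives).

Tracking account balances step by step:
Start: investment=200, escrow=100, taxes=300, checking=600
Event 1 (transfer 150 taxes -> investment): taxes: 300 - 150 = 150, investment: 200 + 150 = 350. Balances: investment=350, escrow=100, taxes=150, checking=600
Event 2 (deposit 150 to escrow): escrow: 100 + 150 = 250. Balances: investment=350, escrow=250, taxes=150, checking=600
Event 3 (deposit 100 to checking): checking: 600 + 100 = 700. Balances: investment=350, escrow=250, taxes=150, checking=700
Event 4 (deposit 300 to taxes): taxes: 150 + 300 = 450. Balances: investment=350, escrow=250, taxes=450, checking=700
Event 5 (deposit 350 to taxes): taxes: 450 + 350 = 800. Balances: investment=350, escrow=250, taxes=800, checking=700
Event 6 (withdraw 150 from investment): investment: 350 - 150 = 200. Balances: investment=200, escrow=250, taxes=800, checking=700

Final balance of escrow: 250

Answer: 250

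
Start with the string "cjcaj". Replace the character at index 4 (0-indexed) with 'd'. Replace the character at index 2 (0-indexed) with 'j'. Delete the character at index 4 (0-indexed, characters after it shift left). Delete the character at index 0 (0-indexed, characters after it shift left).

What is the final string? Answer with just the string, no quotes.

Answer: jja

Derivation:
Applying each edit step by step:
Start: "cjcaj"
Op 1 (replace idx 4: 'j' -> 'd'): "cjcaj" -> "cjcad"
Op 2 (replace idx 2: 'c' -> 'j'): "cjcad" -> "cjjad"
Op 3 (delete idx 4 = 'd'): "cjjad" -> "cjja"
Op 4 (delete idx 0 = 'c'): "cjja" -> "jja"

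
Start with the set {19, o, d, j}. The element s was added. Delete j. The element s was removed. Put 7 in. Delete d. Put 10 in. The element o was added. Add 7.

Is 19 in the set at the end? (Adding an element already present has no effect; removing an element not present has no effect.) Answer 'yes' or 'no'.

Tracking the set through each operation:
Start: {19, d, j, o}
Event 1 (add s): added. Set: {19, d, j, o, s}
Event 2 (remove j): removed. Set: {19, d, o, s}
Event 3 (remove s): removed. Set: {19, d, o}
Event 4 (add 7): added. Set: {19, 7, d, o}
Event 5 (remove d): removed. Set: {19, 7, o}
Event 6 (add 10): added. Set: {10, 19, 7, o}
Event 7 (add o): already present, no change. Set: {10, 19, 7, o}
Event 8 (add 7): already present, no change. Set: {10, 19, 7, o}

Final set: {10, 19, 7, o} (size 4)
19 is in the final set.

Answer: yes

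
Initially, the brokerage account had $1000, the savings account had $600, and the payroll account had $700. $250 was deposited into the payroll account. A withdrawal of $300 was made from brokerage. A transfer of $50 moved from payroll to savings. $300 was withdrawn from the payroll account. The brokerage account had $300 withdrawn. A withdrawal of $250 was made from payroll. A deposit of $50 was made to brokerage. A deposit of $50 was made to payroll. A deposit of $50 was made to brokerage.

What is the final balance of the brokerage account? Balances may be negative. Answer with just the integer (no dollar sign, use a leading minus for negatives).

Tracking account balances step by step:
Start: brokerage=1000, savings=600, payroll=700
Event 1 (deposit 250 to payroll): payroll: 700 + 250 = 950. Balances: brokerage=1000, savings=600, payroll=950
Event 2 (withdraw 300 from brokerage): brokerage: 1000 - 300 = 700. Balances: brokerage=700, savings=600, payroll=950
Event 3 (transfer 50 payroll -> savings): payroll: 950 - 50 = 900, savings: 600 + 50 = 650. Balances: brokerage=700, savings=650, payroll=900
Event 4 (withdraw 300 from payroll): payroll: 900 - 300 = 600. Balances: brokerage=700, savings=650, payroll=600
Event 5 (withdraw 300 from brokerage): brokerage: 700 - 300 = 400. Balances: brokerage=400, savings=650, payroll=600
Event 6 (withdraw 250 from payroll): payroll: 600 - 250 = 350. Balances: brokerage=400, savings=650, payroll=350
Event 7 (deposit 50 to brokerage): brokerage: 400 + 50 = 450. Balances: brokerage=450, savings=650, payroll=350
Event 8 (deposit 50 to payroll): payroll: 350 + 50 = 400. Balances: brokerage=450, savings=650, payroll=400
Event 9 (deposit 50 to brokerage): brokerage: 450 + 50 = 500. Balances: brokerage=500, savings=650, payroll=400

Final balance of brokerage: 500

Answer: 500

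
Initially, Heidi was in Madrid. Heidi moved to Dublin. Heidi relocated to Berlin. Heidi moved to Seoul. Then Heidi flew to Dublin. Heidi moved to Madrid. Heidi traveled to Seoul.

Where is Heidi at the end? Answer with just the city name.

Tracking Heidi's location:
Start: Heidi is in Madrid.
After move 1: Madrid -> Dublin. Heidi is in Dublin.
After move 2: Dublin -> Berlin. Heidi is in Berlin.
After move 3: Berlin -> Seoul. Heidi is in Seoul.
After move 4: Seoul -> Dublin. Heidi is in Dublin.
After move 5: Dublin -> Madrid. Heidi is in Madrid.
After move 6: Madrid -> Seoul. Heidi is in Seoul.

Answer: Seoul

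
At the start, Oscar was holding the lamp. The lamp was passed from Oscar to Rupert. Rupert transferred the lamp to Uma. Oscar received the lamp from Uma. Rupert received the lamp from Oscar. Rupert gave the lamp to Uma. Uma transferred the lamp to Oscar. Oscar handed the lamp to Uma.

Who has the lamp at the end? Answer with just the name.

Tracking the lamp through each event:
Start: Oscar has the lamp.
After event 1: Rupert has the lamp.
After event 2: Uma has the lamp.
After event 3: Oscar has the lamp.
After event 4: Rupert has the lamp.
After event 5: Uma has the lamp.
After event 6: Oscar has the lamp.
After event 7: Uma has the lamp.

Answer: Uma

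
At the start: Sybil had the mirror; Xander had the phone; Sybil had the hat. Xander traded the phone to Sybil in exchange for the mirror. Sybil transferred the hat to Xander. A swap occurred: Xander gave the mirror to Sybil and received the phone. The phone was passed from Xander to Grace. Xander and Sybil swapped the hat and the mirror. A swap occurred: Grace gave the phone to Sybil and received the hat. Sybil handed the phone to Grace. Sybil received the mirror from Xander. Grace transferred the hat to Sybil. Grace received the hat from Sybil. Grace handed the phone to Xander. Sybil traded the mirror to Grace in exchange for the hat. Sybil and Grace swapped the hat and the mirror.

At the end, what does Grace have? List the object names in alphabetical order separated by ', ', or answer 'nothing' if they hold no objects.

Tracking all object holders:
Start: mirror:Sybil, phone:Xander, hat:Sybil
Event 1 (swap phone<->mirror: now phone:Sybil, mirror:Xander). State: mirror:Xander, phone:Sybil, hat:Sybil
Event 2 (give hat: Sybil -> Xander). State: mirror:Xander, phone:Sybil, hat:Xander
Event 3 (swap mirror<->phone: now mirror:Sybil, phone:Xander). State: mirror:Sybil, phone:Xander, hat:Xander
Event 4 (give phone: Xander -> Grace). State: mirror:Sybil, phone:Grace, hat:Xander
Event 5 (swap hat<->mirror: now hat:Sybil, mirror:Xander). State: mirror:Xander, phone:Grace, hat:Sybil
Event 6 (swap phone<->hat: now phone:Sybil, hat:Grace). State: mirror:Xander, phone:Sybil, hat:Grace
Event 7 (give phone: Sybil -> Grace). State: mirror:Xander, phone:Grace, hat:Grace
Event 8 (give mirror: Xander -> Sybil). State: mirror:Sybil, phone:Grace, hat:Grace
Event 9 (give hat: Grace -> Sybil). State: mirror:Sybil, phone:Grace, hat:Sybil
Event 10 (give hat: Sybil -> Grace). State: mirror:Sybil, phone:Grace, hat:Grace
Event 11 (give phone: Grace -> Xander). State: mirror:Sybil, phone:Xander, hat:Grace
Event 12 (swap mirror<->hat: now mirror:Grace, hat:Sybil). State: mirror:Grace, phone:Xander, hat:Sybil
Event 13 (swap hat<->mirror: now hat:Grace, mirror:Sybil). State: mirror:Sybil, phone:Xander, hat:Grace

Final state: mirror:Sybil, phone:Xander, hat:Grace
Grace holds: hat.

Answer: hat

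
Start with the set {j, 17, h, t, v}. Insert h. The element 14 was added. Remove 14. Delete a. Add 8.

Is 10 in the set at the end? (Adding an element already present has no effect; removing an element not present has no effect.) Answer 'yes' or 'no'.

Answer: no

Derivation:
Tracking the set through each operation:
Start: {17, h, j, t, v}
Event 1 (add h): already present, no change. Set: {17, h, j, t, v}
Event 2 (add 14): added. Set: {14, 17, h, j, t, v}
Event 3 (remove 14): removed. Set: {17, h, j, t, v}
Event 4 (remove a): not present, no change. Set: {17, h, j, t, v}
Event 5 (add 8): added. Set: {17, 8, h, j, t, v}

Final set: {17, 8, h, j, t, v} (size 6)
10 is NOT in the final set.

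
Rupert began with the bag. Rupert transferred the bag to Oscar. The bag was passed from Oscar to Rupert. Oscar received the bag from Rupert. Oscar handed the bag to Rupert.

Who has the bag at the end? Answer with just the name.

Tracking the bag through each event:
Start: Rupert has the bag.
After event 1: Oscar has the bag.
After event 2: Rupert has the bag.
After event 3: Oscar has the bag.
After event 4: Rupert has the bag.

Answer: Rupert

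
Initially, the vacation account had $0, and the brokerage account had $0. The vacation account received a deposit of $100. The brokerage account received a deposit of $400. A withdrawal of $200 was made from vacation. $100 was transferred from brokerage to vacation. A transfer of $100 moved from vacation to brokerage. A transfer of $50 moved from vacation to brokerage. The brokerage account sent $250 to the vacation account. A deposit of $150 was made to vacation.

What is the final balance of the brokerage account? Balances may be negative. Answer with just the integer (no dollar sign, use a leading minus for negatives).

Tracking account balances step by step:
Start: vacation=0, brokerage=0
Event 1 (deposit 100 to vacation): vacation: 0 + 100 = 100. Balances: vacation=100, brokerage=0
Event 2 (deposit 400 to brokerage): brokerage: 0 + 400 = 400. Balances: vacation=100, brokerage=400
Event 3 (withdraw 200 from vacation): vacation: 100 - 200 = -100. Balances: vacation=-100, brokerage=400
Event 4 (transfer 100 brokerage -> vacation): brokerage: 400 - 100 = 300, vacation: -100 + 100 = 0. Balances: vacation=0, brokerage=300
Event 5 (transfer 100 vacation -> brokerage): vacation: 0 - 100 = -100, brokerage: 300 + 100 = 400. Balances: vacation=-100, brokerage=400
Event 6 (transfer 50 vacation -> brokerage): vacation: -100 - 50 = -150, brokerage: 400 + 50 = 450. Balances: vacation=-150, brokerage=450
Event 7 (transfer 250 brokerage -> vacation): brokerage: 450 - 250 = 200, vacation: -150 + 250 = 100. Balances: vacation=100, brokerage=200
Event 8 (deposit 150 to vacation): vacation: 100 + 150 = 250. Balances: vacation=250, brokerage=200

Final balance of brokerage: 200

Answer: 200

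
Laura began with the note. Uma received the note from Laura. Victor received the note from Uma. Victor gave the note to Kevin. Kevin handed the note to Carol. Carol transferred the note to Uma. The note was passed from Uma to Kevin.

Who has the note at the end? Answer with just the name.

Answer: Kevin

Derivation:
Tracking the note through each event:
Start: Laura has the note.
After event 1: Uma has the note.
After event 2: Victor has the note.
After event 3: Kevin has the note.
After event 4: Carol has the note.
After event 5: Uma has the note.
After event 6: Kevin has the note.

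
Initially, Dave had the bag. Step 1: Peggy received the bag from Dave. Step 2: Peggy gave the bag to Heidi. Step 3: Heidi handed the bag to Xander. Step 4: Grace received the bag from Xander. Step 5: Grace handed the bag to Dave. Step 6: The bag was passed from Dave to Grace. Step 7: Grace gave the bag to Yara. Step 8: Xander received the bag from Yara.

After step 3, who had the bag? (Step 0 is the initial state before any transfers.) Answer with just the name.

Tracking the bag holder through step 3:
After step 0 (start): Dave
After step 1: Peggy
After step 2: Heidi
After step 3: Xander

At step 3, the holder is Xander.

Answer: Xander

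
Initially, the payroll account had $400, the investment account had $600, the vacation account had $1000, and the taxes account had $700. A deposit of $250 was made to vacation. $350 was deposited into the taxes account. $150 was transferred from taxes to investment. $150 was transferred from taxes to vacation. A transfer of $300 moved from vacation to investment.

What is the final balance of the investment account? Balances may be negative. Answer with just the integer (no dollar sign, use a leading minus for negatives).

Tracking account balances step by step:
Start: payroll=400, investment=600, vacation=1000, taxes=700
Event 1 (deposit 250 to vacation): vacation: 1000 + 250 = 1250. Balances: payroll=400, investment=600, vacation=1250, taxes=700
Event 2 (deposit 350 to taxes): taxes: 700 + 350 = 1050. Balances: payroll=400, investment=600, vacation=1250, taxes=1050
Event 3 (transfer 150 taxes -> investment): taxes: 1050 - 150 = 900, investment: 600 + 150 = 750. Balances: payroll=400, investment=750, vacation=1250, taxes=900
Event 4 (transfer 150 taxes -> vacation): taxes: 900 - 150 = 750, vacation: 1250 + 150 = 1400. Balances: payroll=400, investment=750, vacation=1400, taxes=750
Event 5 (transfer 300 vacation -> investment): vacation: 1400 - 300 = 1100, investment: 750 + 300 = 1050. Balances: payroll=400, investment=1050, vacation=1100, taxes=750

Final balance of investment: 1050

Answer: 1050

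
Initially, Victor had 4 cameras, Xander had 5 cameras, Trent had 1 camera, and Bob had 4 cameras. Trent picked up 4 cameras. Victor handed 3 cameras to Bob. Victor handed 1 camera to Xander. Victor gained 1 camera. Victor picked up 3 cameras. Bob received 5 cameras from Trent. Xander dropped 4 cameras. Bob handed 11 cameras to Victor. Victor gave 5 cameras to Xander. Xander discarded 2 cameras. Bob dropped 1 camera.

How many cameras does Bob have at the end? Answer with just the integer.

Tracking counts step by step:
Start: Victor=4, Xander=5, Trent=1, Bob=4
Event 1 (Trent +4): Trent: 1 -> 5. State: Victor=4, Xander=5, Trent=5, Bob=4
Event 2 (Victor -> Bob, 3): Victor: 4 -> 1, Bob: 4 -> 7. State: Victor=1, Xander=5, Trent=5, Bob=7
Event 3 (Victor -> Xander, 1): Victor: 1 -> 0, Xander: 5 -> 6. State: Victor=0, Xander=6, Trent=5, Bob=7
Event 4 (Victor +1): Victor: 0 -> 1. State: Victor=1, Xander=6, Trent=5, Bob=7
Event 5 (Victor +3): Victor: 1 -> 4. State: Victor=4, Xander=6, Trent=5, Bob=7
Event 6 (Trent -> Bob, 5): Trent: 5 -> 0, Bob: 7 -> 12. State: Victor=4, Xander=6, Trent=0, Bob=12
Event 7 (Xander -4): Xander: 6 -> 2. State: Victor=4, Xander=2, Trent=0, Bob=12
Event 8 (Bob -> Victor, 11): Bob: 12 -> 1, Victor: 4 -> 15. State: Victor=15, Xander=2, Trent=0, Bob=1
Event 9 (Victor -> Xander, 5): Victor: 15 -> 10, Xander: 2 -> 7. State: Victor=10, Xander=7, Trent=0, Bob=1
Event 10 (Xander -2): Xander: 7 -> 5. State: Victor=10, Xander=5, Trent=0, Bob=1
Event 11 (Bob -1): Bob: 1 -> 0. State: Victor=10, Xander=5, Trent=0, Bob=0

Bob's final count: 0

Answer: 0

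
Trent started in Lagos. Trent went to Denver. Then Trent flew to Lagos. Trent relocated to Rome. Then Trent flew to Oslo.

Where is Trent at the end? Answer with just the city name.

Tracking Trent's location:
Start: Trent is in Lagos.
After move 1: Lagos -> Denver. Trent is in Denver.
After move 2: Denver -> Lagos. Trent is in Lagos.
After move 3: Lagos -> Rome. Trent is in Rome.
After move 4: Rome -> Oslo. Trent is in Oslo.

Answer: Oslo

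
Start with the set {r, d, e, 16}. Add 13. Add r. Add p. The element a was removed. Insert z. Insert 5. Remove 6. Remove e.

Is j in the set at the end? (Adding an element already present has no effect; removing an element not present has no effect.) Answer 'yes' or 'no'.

Answer: no

Derivation:
Tracking the set through each operation:
Start: {16, d, e, r}
Event 1 (add 13): added. Set: {13, 16, d, e, r}
Event 2 (add r): already present, no change. Set: {13, 16, d, e, r}
Event 3 (add p): added. Set: {13, 16, d, e, p, r}
Event 4 (remove a): not present, no change. Set: {13, 16, d, e, p, r}
Event 5 (add z): added. Set: {13, 16, d, e, p, r, z}
Event 6 (add 5): added. Set: {13, 16, 5, d, e, p, r, z}
Event 7 (remove 6): not present, no change. Set: {13, 16, 5, d, e, p, r, z}
Event 8 (remove e): removed. Set: {13, 16, 5, d, p, r, z}

Final set: {13, 16, 5, d, p, r, z} (size 7)
j is NOT in the final set.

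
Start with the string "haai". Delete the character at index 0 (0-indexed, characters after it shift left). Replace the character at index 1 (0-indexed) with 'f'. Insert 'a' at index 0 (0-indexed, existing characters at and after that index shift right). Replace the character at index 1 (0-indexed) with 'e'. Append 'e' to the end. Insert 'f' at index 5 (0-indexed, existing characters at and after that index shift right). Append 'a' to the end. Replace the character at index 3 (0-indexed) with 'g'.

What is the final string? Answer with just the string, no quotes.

Answer: aefgefa

Derivation:
Applying each edit step by step:
Start: "haai"
Op 1 (delete idx 0 = 'h'): "haai" -> "aai"
Op 2 (replace idx 1: 'a' -> 'f'): "aai" -> "afi"
Op 3 (insert 'a' at idx 0): "afi" -> "aafi"
Op 4 (replace idx 1: 'a' -> 'e'): "aafi" -> "aefi"
Op 5 (append 'e'): "aefi" -> "aefie"
Op 6 (insert 'f' at idx 5): "aefie" -> "aefief"
Op 7 (append 'a'): "aefief" -> "aefiefa"
Op 8 (replace idx 3: 'i' -> 'g'): "aefiefa" -> "aefgefa"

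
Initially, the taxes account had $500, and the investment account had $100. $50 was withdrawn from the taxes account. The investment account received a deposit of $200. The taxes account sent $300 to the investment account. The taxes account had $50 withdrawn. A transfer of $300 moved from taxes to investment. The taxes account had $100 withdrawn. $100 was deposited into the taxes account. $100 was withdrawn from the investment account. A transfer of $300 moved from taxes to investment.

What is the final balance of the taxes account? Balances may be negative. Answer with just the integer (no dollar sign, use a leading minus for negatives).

Answer: -500

Derivation:
Tracking account balances step by step:
Start: taxes=500, investment=100
Event 1 (withdraw 50 from taxes): taxes: 500 - 50 = 450. Balances: taxes=450, investment=100
Event 2 (deposit 200 to investment): investment: 100 + 200 = 300. Balances: taxes=450, investment=300
Event 3 (transfer 300 taxes -> investment): taxes: 450 - 300 = 150, investment: 300 + 300 = 600. Balances: taxes=150, investment=600
Event 4 (withdraw 50 from taxes): taxes: 150 - 50 = 100. Balances: taxes=100, investment=600
Event 5 (transfer 300 taxes -> investment): taxes: 100 - 300 = -200, investment: 600 + 300 = 900. Balances: taxes=-200, investment=900
Event 6 (withdraw 100 from taxes): taxes: -200 - 100 = -300. Balances: taxes=-300, investment=900
Event 7 (deposit 100 to taxes): taxes: -300 + 100 = -200. Balances: taxes=-200, investment=900
Event 8 (withdraw 100 from investment): investment: 900 - 100 = 800. Balances: taxes=-200, investment=800
Event 9 (transfer 300 taxes -> investment): taxes: -200 - 300 = -500, investment: 800 + 300 = 1100. Balances: taxes=-500, investment=1100

Final balance of taxes: -500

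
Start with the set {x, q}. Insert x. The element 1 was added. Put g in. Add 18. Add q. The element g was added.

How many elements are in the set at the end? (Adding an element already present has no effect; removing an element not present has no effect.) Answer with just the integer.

Answer: 5

Derivation:
Tracking the set through each operation:
Start: {q, x}
Event 1 (add x): already present, no change. Set: {q, x}
Event 2 (add 1): added. Set: {1, q, x}
Event 3 (add g): added. Set: {1, g, q, x}
Event 4 (add 18): added. Set: {1, 18, g, q, x}
Event 5 (add q): already present, no change. Set: {1, 18, g, q, x}
Event 6 (add g): already present, no change. Set: {1, 18, g, q, x}

Final set: {1, 18, g, q, x} (size 5)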